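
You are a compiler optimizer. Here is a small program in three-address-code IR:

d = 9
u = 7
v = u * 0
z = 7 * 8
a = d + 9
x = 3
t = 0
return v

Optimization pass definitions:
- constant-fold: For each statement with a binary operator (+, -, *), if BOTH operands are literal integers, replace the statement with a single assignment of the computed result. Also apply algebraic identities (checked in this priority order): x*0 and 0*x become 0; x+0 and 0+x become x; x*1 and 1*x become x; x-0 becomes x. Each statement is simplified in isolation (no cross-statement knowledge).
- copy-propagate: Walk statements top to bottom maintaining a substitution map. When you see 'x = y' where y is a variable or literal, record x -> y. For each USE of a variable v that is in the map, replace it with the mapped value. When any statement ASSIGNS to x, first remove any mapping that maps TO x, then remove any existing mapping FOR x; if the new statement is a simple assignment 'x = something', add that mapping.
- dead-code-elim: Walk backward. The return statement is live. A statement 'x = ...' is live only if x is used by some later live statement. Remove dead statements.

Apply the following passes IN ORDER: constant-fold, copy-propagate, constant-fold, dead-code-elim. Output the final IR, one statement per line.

Initial IR:
  d = 9
  u = 7
  v = u * 0
  z = 7 * 8
  a = d + 9
  x = 3
  t = 0
  return v
After constant-fold (8 stmts):
  d = 9
  u = 7
  v = 0
  z = 56
  a = d + 9
  x = 3
  t = 0
  return v
After copy-propagate (8 stmts):
  d = 9
  u = 7
  v = 0
  z = 56
  a = 9 + 9
  x = 3
  t = 0
  return 0
After constant-fold (8 stmts):
  d = 9
  u = 7
  v = 0
  z = 56
  a = 18
  x = 3
  t = 0
  return 0
After dead-code-elim (1 stmts):
  return 0

Answer: return 0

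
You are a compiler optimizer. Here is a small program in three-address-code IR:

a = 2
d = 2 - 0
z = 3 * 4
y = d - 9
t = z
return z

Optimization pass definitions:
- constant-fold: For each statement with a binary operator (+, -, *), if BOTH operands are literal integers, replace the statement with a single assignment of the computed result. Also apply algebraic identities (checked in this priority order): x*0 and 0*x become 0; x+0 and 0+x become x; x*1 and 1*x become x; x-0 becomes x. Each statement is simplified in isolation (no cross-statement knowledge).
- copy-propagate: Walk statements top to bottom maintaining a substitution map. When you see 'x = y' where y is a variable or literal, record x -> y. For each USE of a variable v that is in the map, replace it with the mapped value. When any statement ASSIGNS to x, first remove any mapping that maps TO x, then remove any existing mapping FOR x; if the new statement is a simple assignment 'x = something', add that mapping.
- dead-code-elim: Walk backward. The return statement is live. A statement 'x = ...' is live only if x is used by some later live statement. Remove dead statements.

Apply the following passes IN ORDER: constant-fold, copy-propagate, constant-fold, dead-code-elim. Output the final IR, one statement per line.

Answer: return 12

Derivation:
Initial IR:
  a = 2
  d = 2 - 0
  z = 3 * 4
  y = d - 9
  t = z
  return z
After constant-fold (6 stmts):
  a = 2
  d = 2
  z = 12
  y = d - 9
  t = z
  return z
After copy-propagate (6 stmts):
  a = 2
  d = 2
  z = 12
  y = 2 - 9
  t = 12
  return 12
After constant-fold (6 stmts):
  a = 2
  d = 2
  z = 12
  y = -7
  t = 12
  return 12
After dead-code-elim (1 stmts):
  return 12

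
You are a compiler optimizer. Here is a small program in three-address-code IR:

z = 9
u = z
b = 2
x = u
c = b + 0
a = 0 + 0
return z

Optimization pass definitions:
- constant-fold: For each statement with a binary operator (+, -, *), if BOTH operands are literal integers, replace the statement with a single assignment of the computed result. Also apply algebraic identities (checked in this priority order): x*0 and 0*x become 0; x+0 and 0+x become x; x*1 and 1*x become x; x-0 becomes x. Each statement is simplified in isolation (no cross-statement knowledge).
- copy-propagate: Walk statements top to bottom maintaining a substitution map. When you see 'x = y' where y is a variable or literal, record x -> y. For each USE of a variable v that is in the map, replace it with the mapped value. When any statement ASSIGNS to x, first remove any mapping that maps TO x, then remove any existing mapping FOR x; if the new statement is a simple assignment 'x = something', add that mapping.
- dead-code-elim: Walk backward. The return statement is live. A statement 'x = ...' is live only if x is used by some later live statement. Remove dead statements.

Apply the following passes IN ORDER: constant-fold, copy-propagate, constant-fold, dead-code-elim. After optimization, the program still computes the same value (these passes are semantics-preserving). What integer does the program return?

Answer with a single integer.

Initial IR:
  z = 9
  u = z
  b = 2
  x = u
  c = b + 0
  a = 0 + 0
  return z
After constant-fold (7 stmts):
  z = 9
  u = z
  b = 2
  x = u
  c = b
  a = 0
  return z
After copy-propagate (7 stmts):
  z = 9
  u = 9
  b = 2
  x = 9
  c = 2
  a = 0
  return 9
After constant-fold (7 stmts):
  z = 9
  u = 9
  b = 2
  x = 9
  c = 2
  a = 0
  return 9
After dead-code-elim (1 stmts):
  return 9
Evaluate:
  z = 9  =>  z = 9
  u = z  =>  u = 9
  b = 2  =>  b = 2
  x = u  =>  x = 9
  c = b + 0  =>  c = 2
  a = 0 + 0  =>  a = 0
  return z = 9

Answer: 9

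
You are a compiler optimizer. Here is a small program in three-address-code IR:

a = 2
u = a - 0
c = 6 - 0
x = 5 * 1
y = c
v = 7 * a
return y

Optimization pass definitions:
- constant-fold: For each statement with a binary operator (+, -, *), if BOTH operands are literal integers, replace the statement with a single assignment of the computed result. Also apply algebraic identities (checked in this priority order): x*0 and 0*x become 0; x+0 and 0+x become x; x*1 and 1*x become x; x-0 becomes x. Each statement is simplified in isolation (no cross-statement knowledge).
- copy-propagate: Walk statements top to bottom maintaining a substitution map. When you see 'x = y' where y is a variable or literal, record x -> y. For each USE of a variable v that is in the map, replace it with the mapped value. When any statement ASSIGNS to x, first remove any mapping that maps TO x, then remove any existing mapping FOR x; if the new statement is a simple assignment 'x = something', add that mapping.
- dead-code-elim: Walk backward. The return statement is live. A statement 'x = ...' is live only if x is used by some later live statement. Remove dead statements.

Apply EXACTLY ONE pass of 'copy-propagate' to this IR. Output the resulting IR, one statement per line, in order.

Answer: a = 2
u = 2 - 0
c = 6 - 0
x = 5 * 1
y = c
v = 7 * 2
return c

Derivation:
Applying copy-propagate statement-by-statement:
  [1] a = 2  (unchanged)
  [2] u = a - 0  -> u = 2 - 0
  [3] c = 6 - 0  (unchanged)
  [4] x = 5 * 1  (unchanged)
  [5] y = c  (unchanged)
  [6] v = 7 * a  -> v = 7 * 2
  [7] return y  -> return c
Result (7 stmts):
  a = 2
  u = 2 - 0
  c = 6 - 0
  x = 5 * 1
  y = c
  v = 7 * 2
  return c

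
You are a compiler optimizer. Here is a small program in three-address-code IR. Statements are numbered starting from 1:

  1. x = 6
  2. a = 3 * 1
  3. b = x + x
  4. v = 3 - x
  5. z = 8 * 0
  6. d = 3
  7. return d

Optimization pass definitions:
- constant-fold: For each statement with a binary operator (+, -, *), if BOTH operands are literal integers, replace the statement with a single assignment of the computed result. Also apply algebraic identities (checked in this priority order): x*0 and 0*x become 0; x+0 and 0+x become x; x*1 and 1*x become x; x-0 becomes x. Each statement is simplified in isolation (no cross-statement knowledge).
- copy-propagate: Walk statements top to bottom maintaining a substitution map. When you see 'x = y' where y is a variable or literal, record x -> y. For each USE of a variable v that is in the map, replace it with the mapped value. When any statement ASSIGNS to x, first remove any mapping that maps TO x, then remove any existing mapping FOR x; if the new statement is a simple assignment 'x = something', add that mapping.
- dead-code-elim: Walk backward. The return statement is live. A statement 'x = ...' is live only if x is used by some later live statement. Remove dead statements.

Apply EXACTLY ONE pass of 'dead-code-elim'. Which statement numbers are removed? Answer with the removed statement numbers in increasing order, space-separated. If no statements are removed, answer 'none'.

Answer: 1 2 3 4 5

Derivation:
Backward liveness scan:
Stmt 1 'x = 6': DEAD (x not in live set [])
Stmt 2 'a = 3 * 1': DEAD (a not in live set [])
Stmt 3 'b = x + x': DEAD (b not in live set [])
Stmt 4 'v = 3 - x': DEAD (v not in live set [])
Stmt 5 'z = 8 * 0': DEAD (z not in live set [])
Stmt 6 'd = 3': KEEP (d is live); live-in = []
Stmt 7 'return d': KEEP (return); live-in = ['d']
Removed statement numbers: [1, 2, 3, 4, 5]
Surviving IR:
  d = 3
  return d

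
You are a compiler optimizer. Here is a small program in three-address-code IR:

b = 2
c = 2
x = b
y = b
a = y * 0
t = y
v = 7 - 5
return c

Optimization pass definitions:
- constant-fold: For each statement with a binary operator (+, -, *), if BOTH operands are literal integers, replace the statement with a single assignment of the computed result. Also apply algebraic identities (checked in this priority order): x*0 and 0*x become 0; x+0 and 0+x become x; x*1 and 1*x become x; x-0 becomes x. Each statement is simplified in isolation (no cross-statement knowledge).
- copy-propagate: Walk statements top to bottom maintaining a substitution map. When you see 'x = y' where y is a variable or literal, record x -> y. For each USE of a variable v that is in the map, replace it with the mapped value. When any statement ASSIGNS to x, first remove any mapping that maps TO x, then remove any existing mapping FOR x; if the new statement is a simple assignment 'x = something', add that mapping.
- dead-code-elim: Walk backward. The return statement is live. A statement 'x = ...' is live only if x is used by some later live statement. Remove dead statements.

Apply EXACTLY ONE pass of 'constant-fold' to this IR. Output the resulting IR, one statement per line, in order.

Applying constant-fold statement-by-statement:
  [1] b = 2  (unchanged)
  [2] c = 2  (unchanged)
  [3] x = b  (unchanged)
  [4] y = b  (unchanged)
  [5] a = y * 0  -> a = 0
  [6] t = y  (unchanged)
  [7] v = 7 - 5  -> v = 2
  [8] return c  (unchanged)
Result (8 stmts):
  b = 2
  c = 2
  x = b
  y = b
  a = 0
  t = y
  v = 2
  return c

Answer: b = 2
c = 2
x = b
y = b
a = 0
t = y
v = 2
return c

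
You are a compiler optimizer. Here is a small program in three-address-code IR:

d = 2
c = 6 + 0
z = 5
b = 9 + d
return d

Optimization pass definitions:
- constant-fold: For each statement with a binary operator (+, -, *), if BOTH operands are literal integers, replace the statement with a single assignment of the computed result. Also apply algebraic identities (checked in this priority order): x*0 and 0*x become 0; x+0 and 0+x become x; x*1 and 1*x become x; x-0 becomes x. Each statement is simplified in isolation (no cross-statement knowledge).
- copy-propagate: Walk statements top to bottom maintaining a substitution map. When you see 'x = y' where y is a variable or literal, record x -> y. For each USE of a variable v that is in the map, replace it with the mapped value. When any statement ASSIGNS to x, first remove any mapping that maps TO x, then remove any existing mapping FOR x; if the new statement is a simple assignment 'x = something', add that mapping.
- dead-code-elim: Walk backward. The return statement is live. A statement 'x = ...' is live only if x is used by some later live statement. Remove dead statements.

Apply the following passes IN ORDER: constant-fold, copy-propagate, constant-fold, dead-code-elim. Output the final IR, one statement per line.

Answer: return 2

Derivation:
Initial IR:
  d = 2
  c = 6 + 0
  z = 5
  b = 9 + d
  return d
After constant-fold (5 stmts):
  d = 2
  c = 6
  z = 5
  b = 9 + d
  return d
After copy-propagate (5 stmts):
  d = 2
  c = 6
  z = 5
  b = 9 + 2
  return 2
After constant-fold (5 stmts):
  d = 2
  c = 6
  z = 5
  b = 11
  return 2
After dead-code-elim (1 stmts):
  return 2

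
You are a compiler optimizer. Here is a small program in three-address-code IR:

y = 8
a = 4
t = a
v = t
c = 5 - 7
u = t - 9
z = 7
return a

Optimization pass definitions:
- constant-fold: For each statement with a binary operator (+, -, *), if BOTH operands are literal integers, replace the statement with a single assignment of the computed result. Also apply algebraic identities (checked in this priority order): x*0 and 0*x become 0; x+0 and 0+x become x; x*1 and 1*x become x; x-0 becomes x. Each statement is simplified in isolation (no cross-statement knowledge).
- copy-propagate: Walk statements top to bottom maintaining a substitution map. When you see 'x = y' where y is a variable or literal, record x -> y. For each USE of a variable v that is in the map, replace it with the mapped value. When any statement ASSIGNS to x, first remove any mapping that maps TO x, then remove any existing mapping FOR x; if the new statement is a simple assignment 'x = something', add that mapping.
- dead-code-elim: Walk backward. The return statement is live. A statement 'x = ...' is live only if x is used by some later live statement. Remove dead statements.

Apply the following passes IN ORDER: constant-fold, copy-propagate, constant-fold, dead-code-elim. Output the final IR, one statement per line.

Initial IR:
  y = 8
  a = 4
  t = a
  v = t
  c = 5 - 7
  u = t - 9
  z = 7
  return a
After constant-fold (8 stmts):
  y = 8
  a = 4
  t = a
  v = t
  c = -2
  u = t - 9
  z = 7
  return a
After copy-propagate (8 stmts):
  y = 8
  a = 4
  t = 4
  v = 4
  c = -2
  u = 4 - 9
  z = 7
  return 4
After constant-fold (8 stmts):
  y = 8
  a = 4
  t = 4
  v = 4
  c = -2
  u = -5
  z = 7
  return 4
After dead-code-elim (1 stmts):
  return 4

Answer: return 4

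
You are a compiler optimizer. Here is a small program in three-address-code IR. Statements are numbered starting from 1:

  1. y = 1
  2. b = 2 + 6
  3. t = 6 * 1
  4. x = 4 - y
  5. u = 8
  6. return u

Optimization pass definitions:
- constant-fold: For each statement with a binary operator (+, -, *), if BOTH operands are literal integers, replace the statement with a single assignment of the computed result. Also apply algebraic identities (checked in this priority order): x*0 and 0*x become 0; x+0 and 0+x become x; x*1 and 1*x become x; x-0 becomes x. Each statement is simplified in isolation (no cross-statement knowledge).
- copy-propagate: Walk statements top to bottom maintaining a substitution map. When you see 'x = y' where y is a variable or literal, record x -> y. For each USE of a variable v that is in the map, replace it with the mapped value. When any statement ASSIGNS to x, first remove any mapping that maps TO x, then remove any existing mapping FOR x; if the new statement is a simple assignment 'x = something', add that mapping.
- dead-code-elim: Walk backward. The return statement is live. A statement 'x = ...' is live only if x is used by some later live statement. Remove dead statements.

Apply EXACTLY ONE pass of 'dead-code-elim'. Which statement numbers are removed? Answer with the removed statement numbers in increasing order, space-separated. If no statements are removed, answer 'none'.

Backward liveness scan:
Stmt 1 'y = 1': DEAD (y not in live set [])
Stmt 2 'b = 2 + 6': DEAD (b not in live set [])
Stmt 3 't = 6 * 1': DEAD (t not in live set [])
Stmt 4 'x = 4 - y': DEAD (x not in live set [])
Stmt 5 'u = 8': KEEP (u is live); live-in = []
Stmt 6 'return u': KEEP (return); live-in = ['u']
Removed statement numbers: [1, 2, 3, 4]
Surviving IR:
  u = 8
  return u

Answer: 1 2 3 4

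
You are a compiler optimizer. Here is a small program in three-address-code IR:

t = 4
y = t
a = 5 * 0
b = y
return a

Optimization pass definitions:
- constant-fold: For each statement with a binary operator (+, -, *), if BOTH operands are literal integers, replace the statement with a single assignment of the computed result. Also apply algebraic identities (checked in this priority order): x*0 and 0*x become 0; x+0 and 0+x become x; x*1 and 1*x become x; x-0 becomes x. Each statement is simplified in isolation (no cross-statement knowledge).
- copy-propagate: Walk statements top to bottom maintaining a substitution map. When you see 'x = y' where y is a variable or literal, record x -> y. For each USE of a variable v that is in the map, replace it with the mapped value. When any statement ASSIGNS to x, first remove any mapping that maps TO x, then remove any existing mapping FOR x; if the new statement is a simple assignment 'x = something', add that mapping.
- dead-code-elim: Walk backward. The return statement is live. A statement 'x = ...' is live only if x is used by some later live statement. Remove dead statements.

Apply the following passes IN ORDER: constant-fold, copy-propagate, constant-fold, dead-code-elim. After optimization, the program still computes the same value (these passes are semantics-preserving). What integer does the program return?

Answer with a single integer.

Initial IR:
  t = 4
  y = t
  a = 5 * 0
  b = y
  return a
After constant-fold (5 stmts):
  t = 4
  y = t
  a = 0
  b = y
  return a
After copy-propagate (5 stmts):
  t = 4
  y = 4
  a = 0
  b = 4
  return 0
After constant-fold (5 stmts):
  t = 4
  y = 4
  a = 0
  b = 4
  return 0
After dead-code-elim (1 stmts):
  return 0
Evaluate:
  t = 4  =>  t = 4
  y = t  =>  y = 4
  a = 5 * 0  =>  a = 0
  b = y  =>  b = 4
  return a = 0

Answer: 0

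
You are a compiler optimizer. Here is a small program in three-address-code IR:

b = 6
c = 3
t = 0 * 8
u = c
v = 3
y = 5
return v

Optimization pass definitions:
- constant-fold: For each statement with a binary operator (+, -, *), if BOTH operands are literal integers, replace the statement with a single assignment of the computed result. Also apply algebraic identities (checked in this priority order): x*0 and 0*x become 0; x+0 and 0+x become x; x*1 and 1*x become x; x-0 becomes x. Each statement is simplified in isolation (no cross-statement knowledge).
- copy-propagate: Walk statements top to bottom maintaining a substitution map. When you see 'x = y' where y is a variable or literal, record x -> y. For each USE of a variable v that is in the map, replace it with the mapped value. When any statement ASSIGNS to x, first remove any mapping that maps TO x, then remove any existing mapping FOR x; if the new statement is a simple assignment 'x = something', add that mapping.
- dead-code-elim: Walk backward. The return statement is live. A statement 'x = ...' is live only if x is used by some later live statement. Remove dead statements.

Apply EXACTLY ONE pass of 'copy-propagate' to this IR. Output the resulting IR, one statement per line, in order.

Applying copy-propagate statement-by-statement:
  [1] b = 6  (unchanged)
  [2] c = 3  (unchanged)
  [3] t = 0 * 8  (unchanged)
  [4] u = c  -> u = 3
  [5] v = 3  (unchanged)
  [6] y = 5  (unchanged)
  [7] return v  -> return 3
Result (7 stmts):
  b = 6
  c = 3
  t = 0 * 8
  u = 3
  v = 3
  y = 5
  return 3

Answer: b = 6
c = 3
t = 0 * 8
u = 3
v = 3
y = 5
return 3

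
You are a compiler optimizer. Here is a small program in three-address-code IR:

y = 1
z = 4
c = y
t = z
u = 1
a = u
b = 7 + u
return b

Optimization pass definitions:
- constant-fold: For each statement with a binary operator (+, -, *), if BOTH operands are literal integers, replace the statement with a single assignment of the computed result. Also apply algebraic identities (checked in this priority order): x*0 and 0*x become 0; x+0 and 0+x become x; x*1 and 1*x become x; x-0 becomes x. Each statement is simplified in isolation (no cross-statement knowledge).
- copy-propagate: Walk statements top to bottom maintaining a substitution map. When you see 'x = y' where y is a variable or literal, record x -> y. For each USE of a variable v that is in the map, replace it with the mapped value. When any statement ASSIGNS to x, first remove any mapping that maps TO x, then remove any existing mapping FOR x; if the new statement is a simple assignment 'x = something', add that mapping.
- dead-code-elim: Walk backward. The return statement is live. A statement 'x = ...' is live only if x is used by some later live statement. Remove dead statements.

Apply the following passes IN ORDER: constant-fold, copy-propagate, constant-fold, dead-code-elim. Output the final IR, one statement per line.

Initial IR:
  y = 1
  z = 4
  c = y
  t = z
  u = 1
  a = u
  b = 7 + u
  return b
After constant-fold (8 stmts):
  y = 1
  z = 4
  c = y
  t = z
  u = 1
  a = u
  b = 7 + u
  return b
After copy-propagate (8 stmts):
  y = 1
  z = 4
  c = 1
  t = 4
  u = 1
  a = 1
  b = 7 + 1
  return b
After constant-fold (8 stmts):
  y = 1
  z = 4
  c = 1
  t = 4
  u = 1
  a = 1
  b = 8
  return b
After dead-code-elim (2 stmts):
  b = 8
  return b

Answer: b = 8
return b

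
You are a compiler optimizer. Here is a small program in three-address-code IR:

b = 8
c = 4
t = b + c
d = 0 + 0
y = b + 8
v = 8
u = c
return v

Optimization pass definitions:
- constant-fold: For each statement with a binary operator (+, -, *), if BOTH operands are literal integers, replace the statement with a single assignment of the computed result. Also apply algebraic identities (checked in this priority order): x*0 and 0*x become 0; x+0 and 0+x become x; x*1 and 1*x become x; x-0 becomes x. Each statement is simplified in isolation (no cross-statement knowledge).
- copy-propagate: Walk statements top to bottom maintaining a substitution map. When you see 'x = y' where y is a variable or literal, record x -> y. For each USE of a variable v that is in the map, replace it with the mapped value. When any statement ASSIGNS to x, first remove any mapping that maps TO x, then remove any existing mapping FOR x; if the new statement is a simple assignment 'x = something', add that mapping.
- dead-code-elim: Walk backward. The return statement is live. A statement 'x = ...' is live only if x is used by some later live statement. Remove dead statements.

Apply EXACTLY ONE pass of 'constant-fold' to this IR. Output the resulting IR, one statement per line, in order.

Answer: b = 8
c = 4
t = b + c
d = 0
y = b + 8
v = 8
u = c
return v

Derivation:
Applying constant-fold statement-by-statement:
  [1] b = 8  (unchanged)
  [2] c = 4  (unchanged)
  [3] t = b + c  (unchanged)
  [4] d = 0 + 0  -> d = 0
  [5] y = b + 8  (unchanged)
  [6] v = 8  (unchanged)
  [7] u = c  (unchanged)
  [8] return v  (unchanged)
Result (8 stmts):
  b = 8
  c = 4
  t = b + c
  d = 0
  y = b + 8
  v = 8
  u = c
  return v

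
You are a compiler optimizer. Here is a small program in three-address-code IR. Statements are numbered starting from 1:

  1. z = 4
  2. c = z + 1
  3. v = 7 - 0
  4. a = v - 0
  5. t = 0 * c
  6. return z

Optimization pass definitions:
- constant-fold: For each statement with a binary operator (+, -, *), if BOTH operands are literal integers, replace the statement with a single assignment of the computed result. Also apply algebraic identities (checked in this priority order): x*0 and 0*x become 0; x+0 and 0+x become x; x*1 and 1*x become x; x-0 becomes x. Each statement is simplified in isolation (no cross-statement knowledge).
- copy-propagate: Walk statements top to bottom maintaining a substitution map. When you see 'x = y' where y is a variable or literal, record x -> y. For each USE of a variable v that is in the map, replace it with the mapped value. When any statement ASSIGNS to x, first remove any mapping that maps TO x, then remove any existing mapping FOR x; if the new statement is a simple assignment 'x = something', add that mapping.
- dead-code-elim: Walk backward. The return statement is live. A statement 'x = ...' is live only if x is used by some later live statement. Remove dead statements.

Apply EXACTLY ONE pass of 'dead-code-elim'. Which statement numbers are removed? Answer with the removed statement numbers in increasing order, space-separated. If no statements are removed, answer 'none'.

Backward liveness scan:
Stmt 1 'z = 4': KEEP (z is live); live-in = []
Stmt 2 'c = z + 1': DEAD (c not in live set ['z'])
Stmt 3 'v = 7 - 0': DEAD (v not in live set ['z'])
Stmt 4 'a = v - 0': DEAD (a not in live set ['z'])
Stmt 5 't = 0 * c': DEAD (t not in live set ['z'])
Stmt 6 'return z': KEEP (return); live-in = ['z']
Removed statement numbers: [2, 3, 4, 5]
Surviving IR:
  z = 4
  return z

Answer: 2 3 4 5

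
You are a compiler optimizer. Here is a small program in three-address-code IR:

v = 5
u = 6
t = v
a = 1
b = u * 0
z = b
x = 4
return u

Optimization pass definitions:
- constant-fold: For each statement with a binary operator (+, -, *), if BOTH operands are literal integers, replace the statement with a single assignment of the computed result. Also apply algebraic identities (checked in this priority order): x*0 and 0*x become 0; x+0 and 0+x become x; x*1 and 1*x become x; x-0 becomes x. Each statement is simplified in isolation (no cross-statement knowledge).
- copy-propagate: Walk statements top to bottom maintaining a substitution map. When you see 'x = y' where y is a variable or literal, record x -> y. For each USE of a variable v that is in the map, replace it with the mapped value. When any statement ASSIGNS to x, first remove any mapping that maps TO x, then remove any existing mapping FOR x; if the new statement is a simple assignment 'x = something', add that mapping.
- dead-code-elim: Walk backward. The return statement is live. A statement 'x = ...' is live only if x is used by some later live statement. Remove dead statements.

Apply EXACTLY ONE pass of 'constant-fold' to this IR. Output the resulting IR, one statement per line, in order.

Applying constant-fold statement-by-statement:
  [1] v = 5  (unchanged)
  [2] u = 6  (unchanged)
  [3] t = v  (unchanged)
  [4] a = 1  (unchanged)
  [5] b = u * 0  -> b = 0
  [6] z = b  (unchanged)
  [7] x = 4  (unchanged)
  [8] return u  (unchanged)
Result (8 stmts):
  v = 5
  u = 6
  t = v
  a = 1
  b = 0
  z = b
  x = 4
  return u

Answer: v = 5
u = 6
t = v
a = 1
b = 0
z = b
x = 4
return u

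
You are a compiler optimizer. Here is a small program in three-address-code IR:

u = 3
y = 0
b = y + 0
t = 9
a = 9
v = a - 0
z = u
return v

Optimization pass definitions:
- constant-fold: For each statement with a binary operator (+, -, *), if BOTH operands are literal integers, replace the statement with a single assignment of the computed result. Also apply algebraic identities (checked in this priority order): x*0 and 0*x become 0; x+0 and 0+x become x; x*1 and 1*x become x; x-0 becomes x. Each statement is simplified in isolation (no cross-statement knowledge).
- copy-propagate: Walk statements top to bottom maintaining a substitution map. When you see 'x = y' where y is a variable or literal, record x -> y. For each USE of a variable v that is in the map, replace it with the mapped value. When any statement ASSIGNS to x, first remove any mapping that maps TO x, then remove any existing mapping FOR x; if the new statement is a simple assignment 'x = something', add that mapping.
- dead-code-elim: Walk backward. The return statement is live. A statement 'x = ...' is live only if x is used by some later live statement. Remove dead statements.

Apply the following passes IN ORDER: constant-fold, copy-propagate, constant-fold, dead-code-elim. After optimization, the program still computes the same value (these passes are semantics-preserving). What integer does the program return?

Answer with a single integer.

Answer: 9

Derivation:
Initial IR:
  u = 3
  y = 0
  b = y + 0
  t = 9
  a = 9
  v = a - 0
  z = u
  return v
After constant-fold (8 stmts):
  u = 3
  y = 0
  b = y
  t = 9
  a = 9
  v = a
  z = u
  return v
After copy-propagate (8 stmts):
  u = 3
  y = 0
  b = 0
  t = 9
  a = 9
  v = 9
  z = 3
  return 9
After constant-fold (8 stmts):
  u = 3
  y = 0
  b = 0
  t = 9
  a = 9
  v = 9
  z = 3
  return 9
After dead-code-elim (1 stmts):
  return 9
Evaluate:
  u = 3  =>  u = 3
  y = 0  =>  y = 0
  b = y + 0  =>  b = 0
  t = 9  =>  t = 9
  a = 9  =>  a = 9
  v = a - 0  =>  v = 9
  z = u  =>  z = 3
  return v = 9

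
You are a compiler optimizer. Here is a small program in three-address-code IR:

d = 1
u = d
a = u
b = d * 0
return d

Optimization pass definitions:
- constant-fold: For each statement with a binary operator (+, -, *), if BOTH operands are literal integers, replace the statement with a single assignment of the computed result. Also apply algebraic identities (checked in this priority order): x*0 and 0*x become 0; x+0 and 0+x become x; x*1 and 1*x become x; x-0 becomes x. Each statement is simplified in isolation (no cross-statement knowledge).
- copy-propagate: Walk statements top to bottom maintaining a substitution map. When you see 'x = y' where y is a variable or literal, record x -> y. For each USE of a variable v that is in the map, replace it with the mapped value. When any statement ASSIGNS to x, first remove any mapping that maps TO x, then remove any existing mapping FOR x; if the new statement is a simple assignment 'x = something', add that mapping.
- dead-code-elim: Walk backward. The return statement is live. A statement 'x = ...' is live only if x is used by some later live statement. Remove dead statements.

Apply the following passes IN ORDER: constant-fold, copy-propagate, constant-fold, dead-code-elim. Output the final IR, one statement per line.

Answer: return 1

Derivation:
Initial IR:
  d = 1
  u = d
  a = u
  b = d * 0
  return d
After constant-fold (5 stmts):
  d = 1
  u = d
  a = u
  b = 0
  return d
After copy-propagate (5 stmts):
  d = 1
  u = 1
  a = 1
  b = 0
  return 1
After constant-fold (5 stmts):
  d = 1
  u = 1
  a = 1
  b = 0
  return 1
After dead-code-elim (1 stmts):
  return 1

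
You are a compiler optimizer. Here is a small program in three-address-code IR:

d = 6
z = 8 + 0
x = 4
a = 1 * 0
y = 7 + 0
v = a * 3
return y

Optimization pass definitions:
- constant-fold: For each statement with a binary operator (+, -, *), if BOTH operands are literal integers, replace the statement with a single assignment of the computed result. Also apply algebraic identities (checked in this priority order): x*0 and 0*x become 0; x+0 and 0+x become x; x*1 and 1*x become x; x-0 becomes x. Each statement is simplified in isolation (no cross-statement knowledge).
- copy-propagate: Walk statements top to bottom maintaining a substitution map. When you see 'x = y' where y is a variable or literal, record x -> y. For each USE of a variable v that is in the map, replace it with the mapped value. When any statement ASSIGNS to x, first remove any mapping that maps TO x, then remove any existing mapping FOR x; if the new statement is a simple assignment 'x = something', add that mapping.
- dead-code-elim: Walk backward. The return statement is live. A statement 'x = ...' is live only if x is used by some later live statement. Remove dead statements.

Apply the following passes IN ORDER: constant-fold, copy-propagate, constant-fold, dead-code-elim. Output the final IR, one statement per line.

Initial IR:
  d = 6
  z = 8 + 0
  x = 4
  a = 1 * 0
  y = 7 + 0
  v = a * 3
  return y
After constant-fold (7 stmts):
  d = 6
  z = 8
  x = 4
  a = 0
  y = 7
  v = a * 3
  return y
After copy-propagate (7 stmts):
  d = 6
  z = 8
  x = 4
  a = 0
  y = 7
  v = 0 * 3
  return 7
After constant-fold (7 stmts):
  d = 6
  z = 8
  x = 4
  a = 0
  y = 7
  v = 0
  return 7
After dead-code-elim (1 stmts):
  return 7

Answer: return 7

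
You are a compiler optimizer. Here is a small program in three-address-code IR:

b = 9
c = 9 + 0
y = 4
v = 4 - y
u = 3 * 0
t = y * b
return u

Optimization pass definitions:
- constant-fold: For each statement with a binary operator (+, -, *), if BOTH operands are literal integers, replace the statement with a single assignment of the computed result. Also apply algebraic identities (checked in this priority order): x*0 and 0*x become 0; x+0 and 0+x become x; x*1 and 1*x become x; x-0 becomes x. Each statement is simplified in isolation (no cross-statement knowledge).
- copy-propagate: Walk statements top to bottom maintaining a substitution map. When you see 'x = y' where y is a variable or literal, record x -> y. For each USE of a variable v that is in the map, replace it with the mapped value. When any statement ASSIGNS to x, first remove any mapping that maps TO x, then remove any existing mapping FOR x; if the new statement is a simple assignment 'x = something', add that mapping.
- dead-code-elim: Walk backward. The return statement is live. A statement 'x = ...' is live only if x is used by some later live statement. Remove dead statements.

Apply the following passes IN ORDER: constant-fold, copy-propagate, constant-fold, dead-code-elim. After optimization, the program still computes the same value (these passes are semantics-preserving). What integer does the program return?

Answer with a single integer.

Answer: 0

Derivation:
Initial IR:
  b = 9
  c = 9 + 0
  y = 4
  v = 4 - y
  u = 3 * 0
  t = y * b
  return u
After constant-fold (7 stmts):
  b = 9
  c = 9
  y = 4
  v = 4 - y
  u = 0
  t = y * b
  return u
After copy-propagate (7 stmts):
  b = 9
  c = 9
  y = 4
  v = 4 - 4
  u = 0
  t = 4 * 9
  return 0
After constant-fold (7 stmts):
  b = 9
  c = 9
  y = 4
  v = 0
  u = 0
  t = 36
  return 0
After dead-code-elim (1 stmts):
  return 0
Evaluate:
  b = 9  =>  b = 9
  c = 9 + 0  =>  c = 9
  y = 4  =>  y = 4
  v = 4 - y  =>  v = 0
  u = 3 * 0  =>  u = 0
  t = y * b  =>  t = 36
  return u = 0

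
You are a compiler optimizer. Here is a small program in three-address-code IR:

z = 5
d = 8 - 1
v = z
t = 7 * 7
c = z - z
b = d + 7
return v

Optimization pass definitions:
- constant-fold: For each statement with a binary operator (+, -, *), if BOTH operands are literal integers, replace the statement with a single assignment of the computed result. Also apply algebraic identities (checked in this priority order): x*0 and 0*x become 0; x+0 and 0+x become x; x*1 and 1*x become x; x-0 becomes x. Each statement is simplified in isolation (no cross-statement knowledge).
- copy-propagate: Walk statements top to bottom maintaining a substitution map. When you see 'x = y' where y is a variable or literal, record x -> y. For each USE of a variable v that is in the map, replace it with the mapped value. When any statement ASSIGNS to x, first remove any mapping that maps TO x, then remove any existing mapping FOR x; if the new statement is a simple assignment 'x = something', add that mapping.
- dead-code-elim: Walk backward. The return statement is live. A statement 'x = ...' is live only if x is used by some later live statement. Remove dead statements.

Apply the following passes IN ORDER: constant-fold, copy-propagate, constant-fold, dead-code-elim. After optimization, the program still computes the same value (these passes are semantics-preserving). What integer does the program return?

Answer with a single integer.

Answer: 5

Derivation:
Initial IR:
  z = 5
  d = 8 - 1
  v = z
  t = 7 * 7
  c = z - z
  b = d + 7
  return v
After constant-fold (7 stmts):
  z = 5
  d = 7
  v = z
  t = 49
  c = z - z
  b = d + 7
  return v
After copy-propagate (7 stmts):
  z = 5
  d = 7
  v = 5
  t = 49
  c = 5 - 5
  b = 7 + 7
  return 5
After constant-fold (7 stmts):
  z = 5
  d = 7
  v = 5
  t = 49
  c = 0
  b = 14
  return 5
After dead-code-elim (1 stmts):
  return 5
Evaluate:
  z = 5  =>  z = 5
  d = 8 - 1  =>  d = 7
  v = z  =>  v = 5
  t = 7 * 7  =>  t = 49
  c = z - z  =>  c = 0
  b = d + 7  =>  b = 14
  return v = 5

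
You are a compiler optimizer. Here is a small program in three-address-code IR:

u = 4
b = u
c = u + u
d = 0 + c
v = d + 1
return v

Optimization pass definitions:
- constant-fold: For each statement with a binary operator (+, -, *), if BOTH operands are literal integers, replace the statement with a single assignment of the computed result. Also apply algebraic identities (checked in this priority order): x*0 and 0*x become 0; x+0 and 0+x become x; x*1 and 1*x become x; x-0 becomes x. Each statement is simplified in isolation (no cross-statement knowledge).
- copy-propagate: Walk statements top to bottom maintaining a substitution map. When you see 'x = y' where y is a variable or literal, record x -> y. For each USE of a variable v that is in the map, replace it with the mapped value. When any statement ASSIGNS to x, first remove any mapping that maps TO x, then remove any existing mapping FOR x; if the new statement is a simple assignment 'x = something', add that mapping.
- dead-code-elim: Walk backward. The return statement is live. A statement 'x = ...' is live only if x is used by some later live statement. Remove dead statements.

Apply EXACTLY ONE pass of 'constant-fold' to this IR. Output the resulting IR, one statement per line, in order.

Applying constant-fold statement-by-statement:
  [1] u = 4  (unchanged)
  [2] b = u  (unchanged)
  [3] c = u + u  (unchanged)
  [4] d = 0 + c  -> d = c
  [5] v = d + 1  (unchanged)
  [6] return v  (unchanged)
Result (6 stmts):
  u = 4
  b = u
  c = u + u
  d = c
  v = d + 1
  return v

Answer: u = 4
b = u
c = u + u
d = c
v = d + 1
return v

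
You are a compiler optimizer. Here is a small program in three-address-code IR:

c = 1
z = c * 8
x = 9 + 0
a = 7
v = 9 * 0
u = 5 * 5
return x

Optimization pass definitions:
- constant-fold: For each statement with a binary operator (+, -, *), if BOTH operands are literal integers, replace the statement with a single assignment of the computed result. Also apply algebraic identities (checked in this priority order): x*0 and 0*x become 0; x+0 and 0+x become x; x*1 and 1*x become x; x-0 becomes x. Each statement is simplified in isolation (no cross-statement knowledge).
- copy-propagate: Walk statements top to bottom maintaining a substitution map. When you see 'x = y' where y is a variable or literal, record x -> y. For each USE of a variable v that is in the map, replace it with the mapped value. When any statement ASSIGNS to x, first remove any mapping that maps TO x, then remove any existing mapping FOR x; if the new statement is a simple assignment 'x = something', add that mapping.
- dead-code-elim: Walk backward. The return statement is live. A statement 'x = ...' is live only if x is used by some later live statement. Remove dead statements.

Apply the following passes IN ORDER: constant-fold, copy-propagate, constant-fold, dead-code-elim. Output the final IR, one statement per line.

Answer: return 9

Derivation:
Initial IR:
  c = 1
  z = c * 8
  x = 9 + 0
  a = 7
  v = 9 * 0
  u = 5 * 5
  return x
After constant-fold (7 stmts):
  c = 1
  z = c * 8
  x = 9
  a = 7
  v = 0
  u = 25
  return x
After copy-propagate (7 stmts):
  c = 1
  z = 1 * 8
  x = 9
  a = 7
  v = 0
  u = 25
  return 9
After constant-fold (7 stmts):
  c = 1
  z = 8
  x = 9
  a = 7
  v = 0
  u = 25
  return 9
After dead-code-elim (1 stmts):
  return 9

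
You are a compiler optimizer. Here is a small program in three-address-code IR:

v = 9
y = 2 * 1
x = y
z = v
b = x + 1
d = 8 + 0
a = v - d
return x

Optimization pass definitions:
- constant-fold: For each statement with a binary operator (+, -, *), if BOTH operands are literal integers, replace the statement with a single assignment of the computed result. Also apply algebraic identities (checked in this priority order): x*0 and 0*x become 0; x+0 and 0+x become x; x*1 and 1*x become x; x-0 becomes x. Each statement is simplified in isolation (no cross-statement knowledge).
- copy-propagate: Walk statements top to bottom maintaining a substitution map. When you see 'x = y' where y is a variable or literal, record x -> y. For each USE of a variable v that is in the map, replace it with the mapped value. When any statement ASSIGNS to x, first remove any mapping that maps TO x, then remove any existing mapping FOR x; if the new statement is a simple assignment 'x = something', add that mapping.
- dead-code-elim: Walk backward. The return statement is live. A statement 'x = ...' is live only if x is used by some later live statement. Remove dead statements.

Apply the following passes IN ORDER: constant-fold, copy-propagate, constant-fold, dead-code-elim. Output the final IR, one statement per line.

Answer: return 2

Derivation:
Initial IR:
  v = 9
  y = 2 * 1
  x = y
  z = v
  b = x + 1
  d = 8 + 0
  a = v - d
  return x
After constant-fold (8 stmts):
  v = 9
  y = 2
  x = y
  z = v
  b = x + 1
  d = 8
  a = v - d
  return x
After copy-propagate (8 stmts):
  v = 9
  y = 2
  x = 2
  z = 9
  b = 2 + 1
  d = 8
  a = 9 - 8
  return 2
After constant-fold (8 stmts):
  v = 9
  y = 2
  x = 2
  z = 9
  b = 3
  d = 8
  a = 1
  return 2
After dead-code-elim (1 stmts):
  return 2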